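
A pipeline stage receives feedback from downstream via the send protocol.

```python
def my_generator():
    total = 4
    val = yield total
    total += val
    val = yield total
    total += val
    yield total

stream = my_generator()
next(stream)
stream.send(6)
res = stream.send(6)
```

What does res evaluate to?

Step 1: next() -> yield total=4.
Step 2: send(6) -> val=6, total = 4+6 = 10, yield 10.
Step 3: send(6) -> val=6, total = 10+6 = 16, yield 16.
Therefore res = 16.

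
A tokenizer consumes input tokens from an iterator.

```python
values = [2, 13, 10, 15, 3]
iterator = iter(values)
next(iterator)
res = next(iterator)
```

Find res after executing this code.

Step 1: Create iterator over [2, 13, 10, 15, 3].
Step 2: next() consumes 2.
Step 3: next() returns 13.
Therefore res = 13.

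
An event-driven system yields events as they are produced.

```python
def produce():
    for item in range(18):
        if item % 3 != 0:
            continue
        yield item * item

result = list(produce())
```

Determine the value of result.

Step 1: Only yield item**2 when item is divisible by 3:
  item=0: 0 % 3 == 0, yield 0**2 = 0
  item=3: 3 % 3 == 0, yield 3**2 = 9
  item=6: 6 % 3 == 0, yield 6**2 = 36
  item=9: 9 % 3 == 0, yield 9**2 = 81
  item=12: 12 % 3 == 0, yield 12**2 = 144
  item=15: 15 % 3 == 0, yield 15**2 = 225
Therefore result = [0, 9, 36, 81, 144, 225].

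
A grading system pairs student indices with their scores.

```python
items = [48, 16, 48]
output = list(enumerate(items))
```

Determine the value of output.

Step 1: enumerate pairs each element with its index:
  (0, 48)
  (1, 16)
  (2, 48)
Therefore output = [(0, 48), (1, 16), (2, 48)].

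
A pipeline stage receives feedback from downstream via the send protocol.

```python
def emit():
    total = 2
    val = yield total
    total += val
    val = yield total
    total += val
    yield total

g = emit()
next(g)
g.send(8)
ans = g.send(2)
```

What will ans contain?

Step 1: next() -> yield total=2.
Step 2: send(8) -> val=8, total = 2+8 = 10, yield 10.
Step 3: send(2) -> val=2, total = 10+2 = 12, yield 12.
Therefore ans = 12.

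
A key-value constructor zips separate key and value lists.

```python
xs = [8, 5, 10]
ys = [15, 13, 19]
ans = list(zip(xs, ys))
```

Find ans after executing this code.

Step 1: zip pairs elements at same index:
  Index 0: (8, 15)
  Index 1: (5, 13)
  Index 2: (10, 19)
Therefore ans = [(8, 15), (5, 13), (10, 19)].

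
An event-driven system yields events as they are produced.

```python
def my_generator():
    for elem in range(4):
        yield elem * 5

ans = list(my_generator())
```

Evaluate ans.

Step 1: For each elem in range(4), yield elem * 5:
  elem=0: yield 0 * 5 = 0
  elem=1: yield 1 * 5 = 5
  elem=2: yield 2 * 5 = 10
  elem=3: yield 3 * 5 = 15
Therefore ans = [0, 5, 10, 15].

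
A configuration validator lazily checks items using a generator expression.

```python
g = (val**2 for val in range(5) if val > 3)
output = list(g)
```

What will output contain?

Step 1: For range(5), keep val > 3, then square:
  val=0: 0 <= 3, excluded
  val=1: 1 <= 3, excluded
  val=2: 2 <= 3, excluded
  val=3: 3 <= 3, excluded
  val=4: 4 > 3, yield 4**2 = 16
Therefore output = [16].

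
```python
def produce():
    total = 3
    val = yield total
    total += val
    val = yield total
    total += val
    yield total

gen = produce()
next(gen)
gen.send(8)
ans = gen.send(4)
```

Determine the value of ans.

Step 1: next() -> yield total=3.
Step 2: send(8) -> val=8, total = 3+8 = 11, yield 11.
Step 3: send(4) -> val=4, total = 11+4 = 15, yield 15.
Therefore ans = 15.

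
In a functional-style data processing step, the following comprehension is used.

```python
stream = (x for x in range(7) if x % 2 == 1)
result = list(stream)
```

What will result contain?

Step 1: Filter range(7) keeping only odd values:
  x=0: even, excluded
  x=1: odd, included
  x=2: even, excluded
  x=3: odd, included
  x=4: even, excluded
  x=5: odd, included
  x=6: even, excluded
Therefore result = [1, 3, 5].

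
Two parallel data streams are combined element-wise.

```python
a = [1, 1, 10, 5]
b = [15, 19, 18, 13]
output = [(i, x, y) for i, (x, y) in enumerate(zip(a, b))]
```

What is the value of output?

Step 1: enumerate(zip(a, b)) gives index with paired elements:
  i=0: (1, 15)
  i=1: (1, 19)
  i=2: (10, 18)
  i=3: (5, 13)
Therefore output = [(0, 1, 15), (1, 1, 19), (2, 10, 18), (3, 5, 13)].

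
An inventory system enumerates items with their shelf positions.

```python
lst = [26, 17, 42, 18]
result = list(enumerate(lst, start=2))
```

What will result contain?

Step 1: enumerate with start=2:
  (2, 26)
  (3, 17)
  (4, 42)
  (5, 18)
Therefore result = [(2, 26), (3, 17), (4, 42), (5, 18)].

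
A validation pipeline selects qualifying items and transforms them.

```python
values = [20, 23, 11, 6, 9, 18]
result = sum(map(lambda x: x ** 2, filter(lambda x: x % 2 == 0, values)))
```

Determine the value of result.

Step 1: Filter even numbers from [20, 23, 11, 6, 9, 18]: [20, 6, 18]
Step 2: Square each: [400, 36, 324]
Step 3: Sum = 760.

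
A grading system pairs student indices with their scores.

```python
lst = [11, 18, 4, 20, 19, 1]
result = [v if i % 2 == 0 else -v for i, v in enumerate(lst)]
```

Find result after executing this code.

Step 1: For each (i, v), keep v if i is even, negate if odd:
  i=0 (even): keep 11
  i=1 (odd): negate to -18
  i=2 (even): keep 4
  i=3 (odd): negate to -20
  i=4 (even): keep 19
  i=5 (odd): negate to -1
Therefore result = [11, -18, 4, -20, 19, -1].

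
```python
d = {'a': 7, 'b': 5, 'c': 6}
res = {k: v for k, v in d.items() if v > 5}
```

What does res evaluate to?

Step 1: Filter items where value > 5:
  'a': 7 > 5: kept
  'b': 5 <= 5: removed
  'c': 6 > 5: kept
Therefore res = {'a': 7, 'c': 6}.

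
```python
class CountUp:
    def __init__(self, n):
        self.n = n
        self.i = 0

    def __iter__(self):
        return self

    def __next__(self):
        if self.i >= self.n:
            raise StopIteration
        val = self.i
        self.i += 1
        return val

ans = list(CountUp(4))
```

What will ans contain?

Step 1: CountUp(4) creates an iterator counting 0 to 3.
Step 2: list() consumes all values: [0, 1, 2, 3].
Therefore ans = [0, 1, 2, 3].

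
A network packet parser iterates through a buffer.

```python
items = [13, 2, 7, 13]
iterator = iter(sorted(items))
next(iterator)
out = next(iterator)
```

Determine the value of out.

Step 1: sorted([13, 2, 7, 13]) = [2, 7, 13, 13].
Step 2: Create iterator and skip 1 elements.
Step 3: next() returns 7.
Therefore out = 7.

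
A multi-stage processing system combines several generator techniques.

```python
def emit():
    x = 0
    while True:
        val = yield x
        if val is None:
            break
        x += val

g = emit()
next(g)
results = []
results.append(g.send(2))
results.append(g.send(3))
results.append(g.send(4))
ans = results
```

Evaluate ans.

Step 1: next(g) -> yield 0.
Step 2: send(2) -> x = 2, yield 2.
Step 3: send(3) -> x = 5, yield 5.
Step 4: send(4) -> x = 9, yield 9.
Therefore ans = [2, 5, 9].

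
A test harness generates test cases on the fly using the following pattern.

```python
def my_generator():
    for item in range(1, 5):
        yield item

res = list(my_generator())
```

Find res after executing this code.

Step 1: The generator yields each value from range(1, 5).
Step 2: list() consumes all yields: [1, 2, 3, 4].
Therefore res = [1, 2, 3, 4].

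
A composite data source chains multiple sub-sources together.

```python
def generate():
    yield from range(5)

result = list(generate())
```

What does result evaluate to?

Step 1: yield from delegates to the iterable, yielding each element.
Step 2: Collected values: [0, 1, 2, 3, 4].
Therefore result = [0, 1, 2, 3, 4].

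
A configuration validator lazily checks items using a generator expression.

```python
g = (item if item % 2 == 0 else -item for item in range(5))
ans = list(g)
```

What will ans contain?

Step 1: For each item in range(5), yield item if even, else -item:
  item=0: even, yield 0
  item=1: odd, yield -1
  item=2: even, yield 2
  item=3: odd, yield -3
  item=4: even, yield 4
Therefore ans = [0, -1, 2, -3, 4].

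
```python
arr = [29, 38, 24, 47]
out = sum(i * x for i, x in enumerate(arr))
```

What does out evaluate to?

Step 1: Compute i * x for each (i, x) in enumerate([29, 38, 24, 47]):
  i=0, x=29: 0*29 = 0
  i=1, x=38: 1*38 = 38
  i=2, x=24: 2*24 = 48
  i=3, x=47: 3*47 = 141
Step 2: sum = 0 + 38 + 48 + 141 = 227.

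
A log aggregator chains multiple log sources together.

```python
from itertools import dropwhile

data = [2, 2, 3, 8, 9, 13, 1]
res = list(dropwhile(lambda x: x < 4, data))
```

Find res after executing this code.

Step 1: dropwhile drops elements while < 4:
  2 < 4: dropped
  2 < 4: dropped
  3 < 4: dropped
  8: kept (dropping stopped)
Step 2: Remaining elements kept regardless of condition.
Therefore res = [8, 9, 13, 1].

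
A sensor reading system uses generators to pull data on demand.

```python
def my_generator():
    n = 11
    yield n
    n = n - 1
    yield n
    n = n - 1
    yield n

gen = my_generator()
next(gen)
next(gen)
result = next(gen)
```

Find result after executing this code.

Step 1: Trace through generator execution:
  Yield 1: n starts at 11, yield 11
  Yield 2: n = 11 - 1 = 10, yield 10
  Yield 3: n = 10 - 1 = 9, yield 9
Step 2: First next() gets 11, second next() gets the second value, third next() yields 9.
Therefore result = 9.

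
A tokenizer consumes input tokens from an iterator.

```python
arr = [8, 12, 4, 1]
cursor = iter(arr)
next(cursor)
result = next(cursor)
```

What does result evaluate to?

Step 1: Create iterator over [8, 12, 4, 1].
Step 2: next() consumes 8.
Step 3: next() returns 12.
Therefore result = 12.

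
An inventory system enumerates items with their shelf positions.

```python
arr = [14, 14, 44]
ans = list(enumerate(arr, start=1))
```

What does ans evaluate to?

Step 1: enumerate with start=1:
  (1, 14)
  (2, 14)
  (3, 44)
Therefore ans = [(1, 14), (2, 14), (3, 44)].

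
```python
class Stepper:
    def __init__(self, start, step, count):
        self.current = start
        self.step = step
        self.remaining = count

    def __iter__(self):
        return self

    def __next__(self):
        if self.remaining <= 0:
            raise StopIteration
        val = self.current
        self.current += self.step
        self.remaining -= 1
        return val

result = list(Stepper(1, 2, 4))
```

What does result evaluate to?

Step 1: Stepper starts at 1, increments by 2, for 4 steps:
  Yield 1, then current += 2
  Yield 3, then current += 2
  Yield 5, then current += 2
  Yield 7, then current += 2
Therefore result = [1, 3, 5, 7].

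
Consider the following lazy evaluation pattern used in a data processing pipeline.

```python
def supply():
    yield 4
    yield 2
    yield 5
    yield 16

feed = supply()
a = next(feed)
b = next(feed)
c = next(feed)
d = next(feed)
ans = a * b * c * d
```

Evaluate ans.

Step 1: Create generator and consume all values:
  a = next(feed) = 4
  b = next(feed) = 2
  c = next(feed) = 5
  d = next(feed) = 16
Step 2: ans = 4 * 2 * 5 * 16 = 640.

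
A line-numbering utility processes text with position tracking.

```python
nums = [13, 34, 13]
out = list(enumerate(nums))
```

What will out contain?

Step 1: enumerate pairs each element with its index:
  (0, 13)
  (1, 34)
  (2, 13)
Therefore out = [(0, 13), (1, 34), (2, 13)].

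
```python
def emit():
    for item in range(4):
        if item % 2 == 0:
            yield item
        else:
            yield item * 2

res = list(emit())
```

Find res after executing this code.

Step 1: For each item in range(4), yield item if even, else item*2:
  item=0 (even): yield 0
  item=1 (odd): yield 1*2 = 2
  item=2 (even): yield 2
  item=3 (odd): yield 3*2 = 6
Therefore res = [0, 2, 2, 6].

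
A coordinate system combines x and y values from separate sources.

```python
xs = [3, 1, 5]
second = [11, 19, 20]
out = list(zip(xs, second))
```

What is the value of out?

Step 1: zip pairs elements at same index:
  Index 0: (3, 11)
  Index 1: (1, 19)
  Index 2: (5, 20)
Therefore out = [(3, 11), (1, 19), (5, 20)].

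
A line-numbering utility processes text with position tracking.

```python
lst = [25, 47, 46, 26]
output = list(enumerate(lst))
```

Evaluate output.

Step 1: enumerate pairs each element with its index:
  (0, 25)
  (1, 47)
  (2, 46)
  (3, 26)
Therefore output = [(0, 25), (1, 47), (2, 46), (3, 26)].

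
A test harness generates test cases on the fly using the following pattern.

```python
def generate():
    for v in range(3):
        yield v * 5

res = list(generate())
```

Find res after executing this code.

Step 1: For each v in range(3), yield v * 5:
  v=0: yield 0 * 5 = 0
  v=1: yield 1 * 5 = 5
  v=2: yield 2 * 5 = 10
Therefore res = [0, 5, 10].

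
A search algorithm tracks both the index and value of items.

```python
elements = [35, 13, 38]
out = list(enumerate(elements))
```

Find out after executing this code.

Step 1: enumerate pairs each element with its index:
  (0, 35)
  (1, 13)
  (2, 38)
Therefore out = [(0, 35), (1, 13), (2, 38)].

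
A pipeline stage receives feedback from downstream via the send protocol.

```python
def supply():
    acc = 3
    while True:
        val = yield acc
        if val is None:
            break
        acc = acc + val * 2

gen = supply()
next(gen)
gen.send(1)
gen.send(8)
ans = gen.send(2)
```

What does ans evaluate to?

Step 1: next() -> yield acc=3.
Step 2: send(1) -> val=1, acc = 3 + 1*2 = 5, yield 5.
Step 3: send(8) -> val=8, acc = 5 + 8*2 = 21, yield 21.
Step 4: send(2) -> val=2, acc = 21 + 2*2 = 25, yield 25.
Therefore ans = 25.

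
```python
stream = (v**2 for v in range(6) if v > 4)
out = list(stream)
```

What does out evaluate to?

Step 1: For range(6), keep v > 4, then square:
  v=0: 0 <= 4, excluded
  v=1: 1 <= 4, excluded
  v=2: 2 <= 4, excluded
  v=3: 3 <= 4, excluded
  v=4: 4 <= 4, excluded
  v=5: 5 > 4, yield 5**2 = 25
Therefore out = [25].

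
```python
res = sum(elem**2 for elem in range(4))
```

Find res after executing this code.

Step 1: Compute elem**2 for each elem in range(4):
  elem=0: 0**2 = 0
  elem=1: 1**2 = 1
  elem=2: 2**2 = 4
  elem=3: 3**2 = 9
Step 2: sum = 0 + 1 + 4 + 9 = 14.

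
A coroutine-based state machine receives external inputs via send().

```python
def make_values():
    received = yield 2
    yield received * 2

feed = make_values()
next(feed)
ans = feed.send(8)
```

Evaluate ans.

Step 1: next(feed) advances to first yield, producing 2.
Step 2: send(8) resumes, received = 8.
Step 3: yield received * 2 = 8 * 2 = 16.
Therefore ans = 16.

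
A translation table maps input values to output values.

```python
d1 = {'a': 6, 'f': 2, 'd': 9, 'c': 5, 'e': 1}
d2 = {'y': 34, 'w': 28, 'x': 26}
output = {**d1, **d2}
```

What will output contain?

Step 1: Merge d1 and d2 (d2 values override on key conflicts).
Step 2: d1 has keys ['a', 'f', 'd', 'c', 'e'], d2 has keys ['y', 'w', 'x'].
Therefore output = {'a': 6, 'f': 2, 'd': 9, 'c': 5, 'e': 1, 'y': 34, 'w': 28, 'x': 26}.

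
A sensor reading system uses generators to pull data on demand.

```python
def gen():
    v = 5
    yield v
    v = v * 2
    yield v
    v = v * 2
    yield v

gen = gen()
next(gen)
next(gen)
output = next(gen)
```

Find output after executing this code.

Step 1: Trace through generator execution:
  Yield 1: v starts at 5, yield 5
  Yield 2: v = 5 * 2 = 10, yield 10
  Yield 3: v = 10 * 2 = 20, yield 20
Step 2: First next() gets 5, second next() gets the second value, third next() yields 20.
Therefore output = 20.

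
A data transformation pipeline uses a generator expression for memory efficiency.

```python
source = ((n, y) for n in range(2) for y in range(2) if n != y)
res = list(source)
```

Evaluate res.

Step 1: Nested generator over range(2) x range(2) where n != y:
  (0, 0): excluded (n == y)
  (0, 1): included
  (1, 0): included
  (1, 1): excluded (n == y)
Therefore res = [(0, 1), (1, 0)].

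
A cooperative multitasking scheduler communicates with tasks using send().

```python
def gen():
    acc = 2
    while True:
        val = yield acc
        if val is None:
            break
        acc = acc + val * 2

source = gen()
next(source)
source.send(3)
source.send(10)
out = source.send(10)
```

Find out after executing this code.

Step 1: next() -> yield acc=2.
Step 2: send(3) -> val=3, acc = 2 + 3*2 = 8, yield 8.
Step 3: send(10) -> val=10, acc = 8 + 10*2 = 28, yield 28.
Step 4: send(10) -> val=10, acc = 28 + 10*2 = 48, yield 48.
Therefore out = 48.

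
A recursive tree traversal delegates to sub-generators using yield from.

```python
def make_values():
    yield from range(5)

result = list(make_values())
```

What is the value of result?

Step 1: yield from delegates to the iterable, yielding each element.
Step 2: Collected values: [0, 1, 2, 3, 4].
Therefore result = [0, 1, 2, 3, 4].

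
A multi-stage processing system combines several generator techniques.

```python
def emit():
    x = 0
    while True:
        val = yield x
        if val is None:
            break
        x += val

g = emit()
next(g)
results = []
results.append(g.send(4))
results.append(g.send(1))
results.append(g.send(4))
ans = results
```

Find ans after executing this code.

Step 1: next(g) -> yield 0.
Step 2: send(4) -> x = 4, yield 4.
Step 3: send(1) -> x = 5, yield 5.
Step 4: send(4) -> x = 9, yield 9.
Therefore ans = [4, 5, 9].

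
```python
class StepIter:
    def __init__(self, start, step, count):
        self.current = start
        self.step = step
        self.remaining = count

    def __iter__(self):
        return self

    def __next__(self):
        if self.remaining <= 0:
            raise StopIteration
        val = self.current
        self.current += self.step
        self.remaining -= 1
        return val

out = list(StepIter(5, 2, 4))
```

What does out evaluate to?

Step 1: StepIter starts at 5, increments by 2, for 4 steps:
  Yield 5, then current += 2
  Yield 7, then current += 2
  Yield 9, then current += 2
  Yield 11, then current += 2
Therefore out = [5, 7, 9, 11].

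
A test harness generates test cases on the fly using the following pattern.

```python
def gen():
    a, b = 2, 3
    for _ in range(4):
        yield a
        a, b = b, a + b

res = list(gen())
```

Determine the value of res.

Step 1: Fibonacci-like sequence starting with a=2, b=3:
  Iteration 1: yield a=2, then a,b = 3,5
  Iteration 2: yield a=3, then a,b = 5,8
  Iteration 3: yield a=5, then a,b = 8,13
  Iteration 4: yield a=8, then a,b = 13,21
Therefore res = [2, 3, 5, 8].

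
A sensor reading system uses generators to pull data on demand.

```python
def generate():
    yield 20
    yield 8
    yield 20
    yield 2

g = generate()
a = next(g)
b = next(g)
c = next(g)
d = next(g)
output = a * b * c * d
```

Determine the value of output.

Step 1: Create generator and consume all values:
  a = next(g) = 20
  b = next(g) = 8
  c = next(g) = 20
  d = next(g) = 2
Step 2: output = 20 * 8 * 20 * 2 = 6400.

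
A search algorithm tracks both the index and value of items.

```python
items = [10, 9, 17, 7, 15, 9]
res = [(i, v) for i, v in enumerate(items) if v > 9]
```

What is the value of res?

Step 1: Filter enumerate([10, 9, 17, 7, 15, 9]) keeping v > 9:
  (0, 10): 10 > 9, included
  (1, 9): 9 <= 9, excluded
  (2, 17): 17 > 9, included
  (3, 7): 7 <= 9, excluded
  (4, 15): 15 > 9, included
  (5, 9): 9 <= 9, excluded
Therefore res = [(0, 10), (2, 17), (4, 15)].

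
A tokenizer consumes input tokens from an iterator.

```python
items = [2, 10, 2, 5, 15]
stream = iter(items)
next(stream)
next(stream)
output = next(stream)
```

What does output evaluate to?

Step 1: Create iterator over [2, 10, 2, 5, 15].
Step 2: next() consumes 2.
Step 3: next() consumes 10.
Step 4: next() returns 2.
Therefore output = 2.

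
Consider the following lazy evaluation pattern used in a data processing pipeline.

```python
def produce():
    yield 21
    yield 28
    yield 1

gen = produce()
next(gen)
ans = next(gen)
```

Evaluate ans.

Step 1: produce() creates a generator.
Step 2: next(gen) yields 21 (consumed and discarded).
Step 3: next(gen) yields 28, assigned to ans.
Therefore ans = 28.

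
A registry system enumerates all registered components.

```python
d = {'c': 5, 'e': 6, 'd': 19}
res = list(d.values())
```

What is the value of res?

Step 1: d.values() returns the dictionary values in insertion order.
Therefore res = [5, 6, 19].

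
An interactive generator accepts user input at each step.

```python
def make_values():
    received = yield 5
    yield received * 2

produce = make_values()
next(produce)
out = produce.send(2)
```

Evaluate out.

Step 1: next(produce) advances to first yield, producing 5.
Step 2: send(2) resumes, received = 2.
Step 3: yield received * 2 = 2 * 2 = 4.
Therefore out = 4.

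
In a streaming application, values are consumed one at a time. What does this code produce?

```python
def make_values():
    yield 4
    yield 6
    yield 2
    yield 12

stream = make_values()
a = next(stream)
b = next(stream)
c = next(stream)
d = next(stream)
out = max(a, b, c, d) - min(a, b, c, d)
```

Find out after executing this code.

Step 1: Create generator and consume all values:
  a = next(stream) = 4
  b = next(stream) = 6
  c = next(stream) = 2
  d = next(stream) = 12
Step 2: max = 12, min = 2, out = 12 - 2 = 10.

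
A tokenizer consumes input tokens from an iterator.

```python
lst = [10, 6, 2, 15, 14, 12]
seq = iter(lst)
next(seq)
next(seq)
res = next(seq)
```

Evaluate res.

Step 1: Create iterator over [10, 6, 2, 15, 14, 12].
Step 2: next() consumes 10.
Step 3: next() consumes 6.
Step 4: next() returns 2.
Therefore res = 2.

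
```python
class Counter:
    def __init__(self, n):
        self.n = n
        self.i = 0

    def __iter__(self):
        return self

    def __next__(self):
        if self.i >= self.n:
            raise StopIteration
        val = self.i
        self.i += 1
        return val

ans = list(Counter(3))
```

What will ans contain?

Step 1: Counter(3) creates an iterator counting 0 to 2.
Step 2: list() consumes all values: [0, 1, 2].
Therefore ans = [0, 1, 2].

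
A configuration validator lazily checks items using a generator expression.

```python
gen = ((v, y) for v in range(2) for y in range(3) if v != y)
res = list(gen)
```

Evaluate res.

Step 1: Nested generator over range(2) x range(3) where v != y:
  (0, 0): excluded (v == y)
  (0, 1): included
  (0, 2): included
  (1, 0): included
  (1, 1): excluded (v == y)
  (1, 2): included
Therefore res = [(0, 1), (0, 2), (1, 0), (1, 2)].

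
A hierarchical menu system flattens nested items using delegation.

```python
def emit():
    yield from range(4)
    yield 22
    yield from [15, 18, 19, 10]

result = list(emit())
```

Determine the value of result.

Step 1: Trace yields in order:
  yield 0
  yield 1
  yield 2
  yield 3
  yield 22
  yield 15
  yield 18
  yield 19
  yield 10
Therefore result = [0, 1, 2, 3, 22, 15, 18, 19, 10].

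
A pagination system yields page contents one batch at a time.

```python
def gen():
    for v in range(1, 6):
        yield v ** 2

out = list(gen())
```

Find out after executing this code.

Step 1: For each v in range(1, 6), yield v**2:
  v=1: yield 1**2 = 1
  v=2: yield 2**2 = 4
  v=3: yield 3**2 = 9
  v=4: yield 4**2 = 16
  v=5: yield 5**2 = 25
Therefore out = [1, 4, 9, 16, 25].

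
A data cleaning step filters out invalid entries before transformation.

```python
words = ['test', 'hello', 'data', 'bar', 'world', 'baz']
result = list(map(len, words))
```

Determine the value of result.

Step 1: Map len() to each word:
  'test' -> 4
  'hello' -> 5
  'data' -> 4
  'bar' -> 3
  'world' -> 5
  'baz' -> 3
Therefore result = [4, 5, 4, 3, 5, 3].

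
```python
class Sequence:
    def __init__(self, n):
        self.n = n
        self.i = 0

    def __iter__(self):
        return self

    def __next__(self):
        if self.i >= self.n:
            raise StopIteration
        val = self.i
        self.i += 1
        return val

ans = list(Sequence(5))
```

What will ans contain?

Step 1: Sequence(5) creates an iterator counting 0 to 4.
Step 2: list() consumes all values: [0, 1, 2, 3, 4].
Therefore ans = [0, 1, 2, 3, 4].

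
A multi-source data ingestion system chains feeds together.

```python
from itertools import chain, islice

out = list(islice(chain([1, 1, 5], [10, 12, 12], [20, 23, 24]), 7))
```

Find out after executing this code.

Step 1: chain([1, 1, 5], [10, 12, 12], [20, 23, 24]) = [1, 1, 5, 10, 12, 12, 20, 23, 24].
Step 2: islice takes first 7 elements: [1, 1, 5, 10, 12, 12, 20].
Therefore out = [1, 1, 5, 10, 12, 12, 20].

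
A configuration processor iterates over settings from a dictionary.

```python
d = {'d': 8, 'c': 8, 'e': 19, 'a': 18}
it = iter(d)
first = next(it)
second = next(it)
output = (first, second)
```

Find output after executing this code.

Step 1: iter(d) iterates over keys: ['d', 'c', 'e', 'a'].
Step 2: first = next(it) = 'd', second = next(it) = 'c'.
Therefore output = ('d', 'c').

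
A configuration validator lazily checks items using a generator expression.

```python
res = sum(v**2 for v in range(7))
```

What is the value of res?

Step 1: Compute v**2 for each v in range(7):
  v=0: 0**2 = 0
  v=1: 1**2 = 1
  v=2: 2**2 = 4
  v=3: 3**2 = 9
  v=4: 4**2 = 16
  v=5: 5**2 = 25
  v=6: 6**2 = 36
Step 2: sum = 0 + 1 + 4 + 9 + 16 + 25 + 36 = 91.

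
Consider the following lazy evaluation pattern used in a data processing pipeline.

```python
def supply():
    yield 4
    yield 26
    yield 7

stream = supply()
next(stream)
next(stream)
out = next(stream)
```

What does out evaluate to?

Step 1: supply() creates a generator.
Step 2: next(stream) yields 4 (consumed and discarded).
Step 3: next(stream) yields 26 (consumed and discarded).
Step 4: next(stream) yields 7, assigned to out.
Therefore out = 7.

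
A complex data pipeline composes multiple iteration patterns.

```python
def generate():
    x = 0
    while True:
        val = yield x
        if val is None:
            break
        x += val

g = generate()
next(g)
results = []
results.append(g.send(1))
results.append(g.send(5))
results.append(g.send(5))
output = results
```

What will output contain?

Step 1: next(g) -> yield 0.
Step 2: send(1) -> x = 1, yield 1.
Step 3: send(5) -> x = 6, yield 6.
Step 4: send(5) -> x = 11, yield 11.
Therefore output = [1, 6, 11].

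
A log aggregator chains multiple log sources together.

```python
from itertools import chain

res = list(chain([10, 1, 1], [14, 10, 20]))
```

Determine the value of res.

Step 1: chain() concatenates iterables: [10, 1, 1] + [14, 10, 20].
Therefore res = [10, 1, 1, 14, 10, 20].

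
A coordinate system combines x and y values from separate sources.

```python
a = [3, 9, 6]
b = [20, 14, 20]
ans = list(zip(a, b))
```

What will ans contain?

Step 1: zip pairs elements at same index:
  Index 0: (3, 20)
  Index 1: (9, 14)
  Index 2: (6, 20)
Therefore ans = [(3, 20), (9, 14), (6, 20)].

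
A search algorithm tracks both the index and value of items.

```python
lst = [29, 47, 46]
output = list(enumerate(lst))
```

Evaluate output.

Step 1: enumerate pairs each element with its index:
  (0, 29)
  (1, 47)
  (2, 46)
Therefore output = [(0, 29), (1, 47), (2, 46)].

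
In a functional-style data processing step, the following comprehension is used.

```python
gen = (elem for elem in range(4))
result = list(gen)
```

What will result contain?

Step 1: Generator expression iterates range(4): [0, 1, 2, 3].
Step 2: list() collects all values.
Therefore result = [0, 1, 2, 3].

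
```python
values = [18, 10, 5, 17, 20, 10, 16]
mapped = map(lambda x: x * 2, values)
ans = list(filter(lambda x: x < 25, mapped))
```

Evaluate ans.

Step 1: Map x * 2:
  18 -> 36
  10 -> 20
  5 -> 10
  17 -> 34
  20 -> 40
  10 -> 20
  16 -> 32
Step 2: Filter for < 25:
  36: removed
  20: kept
  10: kept
  34: removed
  40: removed
  20: kept
  32: removed
Therefore ans = [20, 10, 20].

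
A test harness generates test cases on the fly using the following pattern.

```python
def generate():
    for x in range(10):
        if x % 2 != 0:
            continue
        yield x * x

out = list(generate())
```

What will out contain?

Step 1: Only yield x**2 when x is divisible by 2:
  x=0: 0 % 2 == 0, yield 0**2 = 0
  x=2: 2 % 2 == 0, yield 2**2 = 4
  x=4: 4 % 2 == 0, yield 4**2 = 16
  x=6: 6 % 2 == 0, yield 6**2 = 36
  x=8: 8 % 2 == 0, yield 8**2 = 64
Therefore out = [0, 4, 16, 36, 64].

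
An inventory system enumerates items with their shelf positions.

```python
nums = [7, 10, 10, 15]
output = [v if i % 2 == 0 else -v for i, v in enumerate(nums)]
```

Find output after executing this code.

Step 1: For each (i, v), keep v if i is even, negate if odd:
  i=0 (even): keep 7
  i=1 (odd): negate to -10
  i=2 (even): keep 10
  i=3 (odd): negate to -15
Therefore output = [7, -10, 10, -15].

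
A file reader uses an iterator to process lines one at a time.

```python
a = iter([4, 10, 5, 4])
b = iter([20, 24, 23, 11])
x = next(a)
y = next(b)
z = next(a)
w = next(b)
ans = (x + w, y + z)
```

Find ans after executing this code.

Step 1: a iterates [4, 10, 5, 4], b iterates [20, 24, 23, 11].
Step 2: x = next(a) = 4, y = next(b) = 20.
Step 3: z = next(a) = 10, w = next(b) = 24.
Step 4: ans = (4 + 24, 20 + 10) = (28, 30).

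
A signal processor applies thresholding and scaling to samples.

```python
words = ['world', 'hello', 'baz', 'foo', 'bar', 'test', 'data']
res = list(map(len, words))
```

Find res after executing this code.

Step 1: Map len() to each word:
  'world' -> 5
  'hello' -> 5
  'baz' -> 3
  'foo' -> 3
  'bar' -> 3
  'test' -> 4
  'data' -> 4
Therefore res = [5, 5, 3, 3, 3, 4, 4].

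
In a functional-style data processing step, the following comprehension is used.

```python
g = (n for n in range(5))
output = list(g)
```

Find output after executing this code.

Step 1: Generator expression iterates range(5): [0, 1, 2, 3, 4].
Step 2: list() collects all values.
Therefore output = [0, 1, 2, 3, 4].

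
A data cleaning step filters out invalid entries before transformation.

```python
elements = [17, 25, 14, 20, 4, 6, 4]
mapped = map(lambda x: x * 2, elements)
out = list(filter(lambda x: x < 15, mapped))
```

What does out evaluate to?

Step 1: Map x * 2:
  17 -> 34
  25 -> 50
  14 -> 28
  20 -> 40
  4 -> 8
  6 -> 12
  4 -> 8
Step 2: Filter for < 15:
  34: removed
  50: removed
  28: removed
  40: removed
  8: kept
  12: kept
  8: kept
Therefore out = [8, 12, 8].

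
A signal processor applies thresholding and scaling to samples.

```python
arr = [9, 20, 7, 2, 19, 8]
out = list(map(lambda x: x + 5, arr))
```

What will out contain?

Step 1: Apply lambda x: x + 5 to each element:
  9 -> 14
  20 -> 25
  7 -> 12
  2 -> 7
  19 -> 24
  8 -> 13
Therefore out = [14, 25, 12, 7, 24, 13].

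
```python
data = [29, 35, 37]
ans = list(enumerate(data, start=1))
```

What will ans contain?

Step 1: enumerate with start=1:
  (1, 29)
  (2, 35)
  (3, 37)
Therefore ans = [(1, 29), (2, 35), (3, 37)].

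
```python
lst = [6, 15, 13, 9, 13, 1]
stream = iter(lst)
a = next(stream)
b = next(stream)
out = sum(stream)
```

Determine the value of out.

Step 1: Create iterator over [6, 15, 13, 9, 13, 1].
Step 2: a = next() = 6, b = next() = 15.
Step 3: sum() of remaining [13, 9, 13, 1] = 36.
Therefore out = 36.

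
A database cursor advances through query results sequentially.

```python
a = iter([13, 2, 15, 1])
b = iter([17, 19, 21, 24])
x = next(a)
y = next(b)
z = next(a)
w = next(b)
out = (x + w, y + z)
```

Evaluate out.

Step 1: a iterates [13, 2, 15, 1], b iterates [17, 19, 21, 24].
Step 2: x = next(a) = 13, y = next(b) = 17.
Step 3: z = next(a) = 2, w = next(b) = 19.
Step 4: out = (13 + 19, 17 + 2) = (32, 19).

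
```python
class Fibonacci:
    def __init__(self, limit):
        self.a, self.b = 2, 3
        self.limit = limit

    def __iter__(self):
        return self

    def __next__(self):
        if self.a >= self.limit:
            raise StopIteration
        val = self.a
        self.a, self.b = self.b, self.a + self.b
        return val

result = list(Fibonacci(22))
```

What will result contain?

Step 1: Fibonacci-like sequence (a=2, b=3) until >= 22:
  Yield 2, then a,b = 3,5
  Yield 3, then a,b = 5,8
  Yield 5, then a,b = 8,13
  Yield 8, then a,b = 13,21
  Yield 13, then a,b = 21,34
  Yield 21, then a,b = 34,55
Step 2: 34 >= 22, stop.
Therefore result = [2, 3, 5, 8, 13, 21].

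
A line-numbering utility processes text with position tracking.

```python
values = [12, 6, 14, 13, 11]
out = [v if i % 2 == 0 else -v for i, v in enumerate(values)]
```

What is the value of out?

Step 1: For each (i, v), keep v if i is even, negate if odd:
  i=0 (even): keep 12
  i=1 (odd): negate to -6
  i=2 (even): keep 14
  i=3 (odd): negate to -13
  i=4 (even): keep 11
Therefore out = [12, -6, 14, -13, 11].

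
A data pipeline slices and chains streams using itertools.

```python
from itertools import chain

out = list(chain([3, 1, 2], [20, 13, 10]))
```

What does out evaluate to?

Step 1: chain() concatenates iterables: [3, 1, 2] + [20, 13, 10].
Therefore out = [3, 1, 2, 20, 13, 10].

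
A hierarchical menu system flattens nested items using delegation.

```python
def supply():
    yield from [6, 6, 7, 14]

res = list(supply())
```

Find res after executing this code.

Step 1: yield from delegates to the iterable, yielding each element.
Step 2: Collected values: [6, 6, 7, 14].
Therefore res = [6, 6, 7, 14].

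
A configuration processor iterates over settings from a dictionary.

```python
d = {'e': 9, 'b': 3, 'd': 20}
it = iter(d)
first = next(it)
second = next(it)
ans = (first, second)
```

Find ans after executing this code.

Step 1: iter(d) iterates over keys: ['e', 'b', 'd'].
Step 2: first = next(it) = 'e', second = next(it) = 'b'.
Therefore ans = ('e', 'b').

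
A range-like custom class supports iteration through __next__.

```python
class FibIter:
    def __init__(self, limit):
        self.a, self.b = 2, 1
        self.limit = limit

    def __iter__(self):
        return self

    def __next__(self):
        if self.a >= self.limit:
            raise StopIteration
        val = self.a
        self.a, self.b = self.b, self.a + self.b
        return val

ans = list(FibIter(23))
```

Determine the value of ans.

Step 1: Fibonacci-like sequence (a=2, b=1) until >= 23:
  Yield 2, then a,b = 1,3
  Yield 1, then a,b = 3,4
  Yield 3, then a,b = 4,7
  Yield 4, then a,b = 7,11
  Yield 7, then a,b = 11,18
  Yield 11, then a,b = 18,29
  Yield 18, then a,b = 29,47
Step 2: 29 >= 23, stop.
Therefore ans = [2, 1, 3, 4, 7, 11, 18].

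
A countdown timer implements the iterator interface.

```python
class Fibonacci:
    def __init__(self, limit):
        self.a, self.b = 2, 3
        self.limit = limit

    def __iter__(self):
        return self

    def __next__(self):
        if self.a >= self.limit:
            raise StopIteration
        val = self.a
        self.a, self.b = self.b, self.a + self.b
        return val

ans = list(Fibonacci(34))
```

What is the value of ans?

Step 1: Fibonacci-like sequence (a=2, b=3) until >= 34:
  Yield 2, then a,b = 3,5
  Yield 3, then a,b = 5,8
  Yield 5, then a,b = 8,13
  Yield 8, then a,b = 13,21
  Yield 13, then a,b = 21,34
  Yield 21, then a,b = 34,55
Step 2: 34 >= 34, stop.
Therefore ans = [2, 3, 5, 8, 13, 21].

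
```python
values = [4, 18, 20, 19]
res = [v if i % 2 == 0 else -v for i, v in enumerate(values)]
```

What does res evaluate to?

Step 1: For each (i, v), keep v if i is even, negate if odd:
  i=0 (even): keep 4
  i=1 (odd): negate to -18
  i=2 (even): keep 20
  i=3 (odd): negate to -19
Therefore res = [4, -18, 20, -19].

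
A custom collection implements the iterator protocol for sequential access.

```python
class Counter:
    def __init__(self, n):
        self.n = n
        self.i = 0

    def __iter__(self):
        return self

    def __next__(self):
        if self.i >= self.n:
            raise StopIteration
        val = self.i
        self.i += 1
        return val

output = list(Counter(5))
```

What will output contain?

Step 1: Counter(5) creates an iterator counting 0 to 4.
Step 2: list() consumes all values: [0, 1, 2, 3, 4].
Therefore output = [0, 1, 2, 3, 4].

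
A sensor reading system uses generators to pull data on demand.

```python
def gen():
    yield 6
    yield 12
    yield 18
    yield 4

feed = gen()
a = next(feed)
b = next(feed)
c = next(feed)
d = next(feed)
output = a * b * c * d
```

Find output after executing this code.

Step 1: Create generator and consume all values:
  a = next(feed) = 6
  b = next(feed) = 12
  c = next(feed) = 18
  d = next(feed) = 4
Step 2: output = 6 * 12 * 18 * 4 = 5184.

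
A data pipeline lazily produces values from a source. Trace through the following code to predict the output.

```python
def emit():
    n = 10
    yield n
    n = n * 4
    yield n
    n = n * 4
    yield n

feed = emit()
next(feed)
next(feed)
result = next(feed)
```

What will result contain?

Step 1: Trace through generator execution:
  Yield 1: n starts at 10, yield 10
  Yield 2: n = 10 * 4 = 40, yield 40
  Yield 3: n = 40 * 4 = 160, yield 160
Step 2: First next() gets 10, second next() gets the second value, third next() yields 160.
Therefore result = 160.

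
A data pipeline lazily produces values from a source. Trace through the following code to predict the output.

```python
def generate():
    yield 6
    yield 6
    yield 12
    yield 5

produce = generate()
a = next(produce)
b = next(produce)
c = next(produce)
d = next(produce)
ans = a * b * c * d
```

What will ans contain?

Step 1: Create generator and consume all values:
  a = next(produce) = 6
  b = next(produce) = 6
  c = next(produce) = 12
  d = next(produce) = 5
Step 2: ans = 6 * 6 * 12 * 5 = 2160.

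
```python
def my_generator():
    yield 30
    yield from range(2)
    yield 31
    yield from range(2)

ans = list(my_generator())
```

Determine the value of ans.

Step 1: Trace yields in order:
  yield 30
  yield 0
  yield 1
  yield 31
  yield 0
  yield 1
Therefore ans = [30, 0, 1, 31, 0, 1].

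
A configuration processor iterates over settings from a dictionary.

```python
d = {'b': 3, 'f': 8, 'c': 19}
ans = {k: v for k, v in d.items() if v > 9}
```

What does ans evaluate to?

Step 1: Filter items where value > 9:
  'b': 3 <= 9: removed
  'f': 8 <= 9: removed
  'c': 19 > 9: kept
Therefore ans = {'c': 19}.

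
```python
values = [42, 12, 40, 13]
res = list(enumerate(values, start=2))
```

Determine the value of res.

Step 1: enumerate with start=2:
  (2, 42)
  (3, 12)
  (4, 40)
  (5, 13)
Therefore res = [(2, 42), (3, 12), (4, 40), (5, 13)].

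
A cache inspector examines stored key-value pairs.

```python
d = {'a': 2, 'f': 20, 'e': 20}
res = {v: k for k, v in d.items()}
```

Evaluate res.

Step 1: Invert dict (swap keys and values):
  'a': 2 -> 2: 'a'
  'f': 20 -> 20: 'f'
  'e': 20 -> 20: 'e'
Therefore res = {2: 'a', 20: 'e'}.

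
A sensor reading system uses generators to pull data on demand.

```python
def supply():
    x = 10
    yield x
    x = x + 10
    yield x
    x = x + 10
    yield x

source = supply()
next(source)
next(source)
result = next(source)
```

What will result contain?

Step 1: Trace through generator execution:
  Yield 1: x starts at 10, yield 10
  Yield 2: x = 10 + 10 = 20, yield 20
  Yield 3: x = 20 + 10 = 30, yield 30
Step 2: First next() gets 10, second next() gets the second value, third next() yields 30.
Therefore result = 30.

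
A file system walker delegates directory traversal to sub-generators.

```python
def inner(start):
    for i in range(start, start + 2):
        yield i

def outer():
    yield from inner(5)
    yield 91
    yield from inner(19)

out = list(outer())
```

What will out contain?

Step 1: outer() delegates to inner(5):
  yield 5
  yield 6
Step 2: yield 91
Step 3: Delegates to inner(19):
  yield 19
  yield 20
Therefore out = [5, 6, 91, 19, 20].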